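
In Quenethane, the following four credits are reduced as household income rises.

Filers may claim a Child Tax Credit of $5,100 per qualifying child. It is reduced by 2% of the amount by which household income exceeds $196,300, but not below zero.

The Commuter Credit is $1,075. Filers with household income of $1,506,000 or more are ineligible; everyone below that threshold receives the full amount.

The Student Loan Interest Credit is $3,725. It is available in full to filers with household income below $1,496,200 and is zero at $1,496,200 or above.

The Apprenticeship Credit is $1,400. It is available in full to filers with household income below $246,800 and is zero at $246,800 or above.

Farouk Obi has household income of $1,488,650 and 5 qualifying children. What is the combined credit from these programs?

$4,800

Child Tax Credit: base = 5 × $5,100 = $25,500. 2% of the $1,292,350 excess over $196,300 is $25,847 ≥ base, so the credit is $0.
Commuter Credit: $1,488,650 is below the $1,506,000 cutoff, so the full $1,075 applies.
Student Loan Interest Credit: $1,488,650 is below the $1,496,200 cutoff, so the full $3,725 applies.
Apprenticeship Credit: $1,488,650 meets or exceeds the $246,800 cutoff, so the credit is $0.
Total: $0 + $1,075 + $3,725 + $0 = $4,800.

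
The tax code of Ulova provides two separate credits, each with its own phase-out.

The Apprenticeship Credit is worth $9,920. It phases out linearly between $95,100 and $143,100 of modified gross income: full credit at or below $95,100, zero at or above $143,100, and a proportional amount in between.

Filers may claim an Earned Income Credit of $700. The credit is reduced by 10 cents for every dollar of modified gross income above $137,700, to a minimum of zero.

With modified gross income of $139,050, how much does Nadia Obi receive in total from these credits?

$1,402

Apprenticeship Credit: $139,050 is $43,950 into a $48,000 phase-out range, leaving 4,050/48,000 of the credit: $9,920 × 4,050/48,000 = $837.
Earned Income Credit: 10% of the $1,350 excess over $137,700 is $135; credit = $700 − $135 = $565.
Total: $837 + $565 = $1,402.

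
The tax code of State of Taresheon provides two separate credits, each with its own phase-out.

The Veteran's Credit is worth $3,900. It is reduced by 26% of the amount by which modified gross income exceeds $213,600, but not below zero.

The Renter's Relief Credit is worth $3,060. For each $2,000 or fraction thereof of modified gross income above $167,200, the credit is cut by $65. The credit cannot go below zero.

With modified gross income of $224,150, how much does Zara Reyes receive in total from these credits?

$2,332

Veteran's Credit: 26% of the $10,550 excess over $213,600 is $2,743; credit = $3,900 − $2,743 = $1,157.
Renter's Relief Credit: income exceeds $167,200 by $56,950, which is 29 full-or-partial $2,000 increments; reduction = 29 × $65 = $1,885, leaving $1,175.
Total: $1,157 + $1,175 = $2,332.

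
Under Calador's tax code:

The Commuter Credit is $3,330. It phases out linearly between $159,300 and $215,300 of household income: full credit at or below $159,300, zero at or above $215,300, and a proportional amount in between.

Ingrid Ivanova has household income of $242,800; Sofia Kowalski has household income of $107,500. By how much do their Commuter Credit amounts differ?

$3,330

Ingrid ($242,800): Commuter Credit: $242,800 is at or above $215,300, so the credit is $0.
Sofia ($107,500): Commuter Credit: $107,500 is at or below the $159,300 threshold, so the full $3,330 applies.
Difference: |$0 − $3,330| = $3,330.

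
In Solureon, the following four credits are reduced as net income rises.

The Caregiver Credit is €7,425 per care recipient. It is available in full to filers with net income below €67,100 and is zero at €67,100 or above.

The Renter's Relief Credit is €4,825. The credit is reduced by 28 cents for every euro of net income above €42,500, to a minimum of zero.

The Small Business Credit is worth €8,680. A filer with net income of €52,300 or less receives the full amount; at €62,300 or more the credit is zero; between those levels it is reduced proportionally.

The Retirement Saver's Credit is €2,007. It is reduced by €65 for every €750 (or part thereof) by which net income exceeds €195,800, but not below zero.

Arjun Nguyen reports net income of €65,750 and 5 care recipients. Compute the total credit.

€39,132

Caregiver Credit: base = 5 × €7,425 = €37,125. €65,750 is below the €67,100 cutoff, so the full €37,125 applies.
Renter's Relief Credit: 28% of the €23,250 excess over €42,500 is €6,510 ≥ base, so the credit is €0.
Small Business Credit: €65,750 is at or above €62,300, so the credit is €0.
Retirement Saver's Credit: €65,750 is at or below the €195,800 threshold, so the full €2,007 applies.
Total: €37,125 + €0 + €0 + €2,007 = €39,132.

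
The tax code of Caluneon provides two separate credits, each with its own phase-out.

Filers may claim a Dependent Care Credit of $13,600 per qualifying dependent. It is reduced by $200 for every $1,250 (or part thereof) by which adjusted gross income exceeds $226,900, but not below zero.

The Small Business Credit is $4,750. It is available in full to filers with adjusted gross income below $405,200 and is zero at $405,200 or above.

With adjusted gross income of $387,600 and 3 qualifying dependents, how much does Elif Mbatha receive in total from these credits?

$19,750

Dependent Care Credit: base = 3 × $13,600 = $40,800. income exceeds $226,900 by $160,700, which is 129 full-or-partial $1,250 increments; reduction = 129 × $200 = $25,800, leaving $15,000.
Small Business Credit: $387,600 is below the $405,200 cutoff, so the full $4,750 applies.
Total: $15,000 + $4,750 = $19,750.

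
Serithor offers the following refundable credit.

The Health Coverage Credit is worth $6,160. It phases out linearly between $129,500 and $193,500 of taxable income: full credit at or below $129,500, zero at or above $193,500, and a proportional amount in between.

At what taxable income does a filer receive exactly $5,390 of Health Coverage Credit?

$5,390 is 5,390/6,160 of the full $6,160, so 770/6,160 of the $64,000 range has been used: income = $129,500 + $64,000 × 770/6,160 = $137,500.

$137,500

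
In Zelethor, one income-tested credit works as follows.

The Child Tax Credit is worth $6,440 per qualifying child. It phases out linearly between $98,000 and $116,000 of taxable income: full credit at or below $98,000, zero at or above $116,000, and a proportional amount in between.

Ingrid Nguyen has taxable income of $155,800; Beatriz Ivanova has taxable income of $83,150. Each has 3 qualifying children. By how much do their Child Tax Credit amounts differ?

Ingrid ($155,800): Child Tax Credit: base = 3 × $6,440 = $19,320. $155,800 is at or above $116,000, so the credit is $0.
Beatriz ($83,150): Child Tax Credit: base = 3 × $6,440 = $19,320. $83,150 is at or below the $98,000 threshold, so the full $19,320 applies.
Difference: |$0 − $19,320| = $19,320.

$19,320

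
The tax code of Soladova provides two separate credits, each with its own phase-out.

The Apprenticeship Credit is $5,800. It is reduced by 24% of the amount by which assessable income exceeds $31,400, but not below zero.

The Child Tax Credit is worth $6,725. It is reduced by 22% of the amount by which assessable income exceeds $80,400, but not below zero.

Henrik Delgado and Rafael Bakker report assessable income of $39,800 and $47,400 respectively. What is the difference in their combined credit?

$1,824

Henrik ($39,800): Apprenticeship Credit: 24% of the $8,400 excess over $31,400 is $2,016; credit = $5,800 − $2,016 = $3,784. Child Tax Credit: $39,800 is at or below the $80,400 threshold, so the full $6,725 applies. total $3,784 + $6,725 = $10,509
Rafael ($47,400): Apprenticeship Credit: 24% of the $16,000 excess over $31,400 is $3,840; credit = $5,800 − $3,840 = $1,960. Child Tax Credit: $47,400 is at or below the $80,400 threshold, so the full $6,725 applies. total $1,960 + $6,725 = $8,685
Difference: |$10,509 − $8,685| = $1,824.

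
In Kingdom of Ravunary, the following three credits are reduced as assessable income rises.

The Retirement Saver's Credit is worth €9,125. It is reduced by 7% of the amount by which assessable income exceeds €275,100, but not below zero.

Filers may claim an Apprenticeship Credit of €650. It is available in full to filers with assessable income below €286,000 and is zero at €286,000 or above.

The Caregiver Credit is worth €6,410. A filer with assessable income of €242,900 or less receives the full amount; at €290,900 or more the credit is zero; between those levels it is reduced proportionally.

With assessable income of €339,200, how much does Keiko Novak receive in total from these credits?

Retirement Saver's Credit: 7% of the €64,100 excess over €275,100 is €4,487; credit = €9,125 − €4,487 = €4,638.
Apprenticeship Credit: €339,200 meets or exceeds the €286,000 cutoff, so the credit is €0.
Caregiver Credit: €339,200 is at or above €290,900, so the credit is €0.
Total: €4,638 + €0 + €0 = €4,638.

€4,638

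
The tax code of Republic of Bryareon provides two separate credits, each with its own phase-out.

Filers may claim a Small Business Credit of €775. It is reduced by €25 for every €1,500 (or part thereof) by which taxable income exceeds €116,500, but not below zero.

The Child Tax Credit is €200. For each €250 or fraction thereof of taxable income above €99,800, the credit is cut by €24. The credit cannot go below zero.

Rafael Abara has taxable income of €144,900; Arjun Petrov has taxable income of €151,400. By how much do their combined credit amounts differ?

€125

Rafael (€144,900): Small Business Credit: income exceeds €116,500 by €28,400, which is 19 full-or-partial €1,500 increments; reduction = 19 × €25 = €475, leaving €300. Child Tax Credit: income exceeds €99,800 by €45,100 → 181 increments × €24 = €4,344 ≥ base, so the credit is €0. total €300 + €0 = €300
Arjun (€151,400): Small Business Credit: income exceeds €116,500 by €34,900, which is 24 full-or-partial €1,500 increments; reduction = 24 × €25 = €600, leaving €175. Child Tax Credit: income exceeds €99,800 by €51,600 → 207 increments × €24 = €4,968 ≥ base, so the credit is €0. total €175 + €0 = €175
Difference: |€300 − €175| = €125.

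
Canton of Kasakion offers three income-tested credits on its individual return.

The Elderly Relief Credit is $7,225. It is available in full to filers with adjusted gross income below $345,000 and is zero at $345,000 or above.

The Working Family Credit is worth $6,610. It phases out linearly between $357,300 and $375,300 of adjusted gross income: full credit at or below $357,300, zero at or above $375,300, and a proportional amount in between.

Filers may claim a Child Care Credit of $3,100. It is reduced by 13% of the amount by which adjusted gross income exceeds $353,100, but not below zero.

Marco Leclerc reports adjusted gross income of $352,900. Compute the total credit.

Elderly Relief Credit: $352,900 meets or exceeds the $345,000 cutoff, so the credit is $0.
Working Family Credit: $352,900 is at or below the $357,300 threshold, so the full $6,610 applies.
Child Care Credit: $352,900 is at or below the $353,100 threshold, so the full $3,100 applies.
Total: $0 + $6,610 + $3,100 = $9,710.

$9,710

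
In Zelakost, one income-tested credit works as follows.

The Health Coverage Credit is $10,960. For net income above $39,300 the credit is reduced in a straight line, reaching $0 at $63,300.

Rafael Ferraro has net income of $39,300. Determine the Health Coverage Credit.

$10,960

Health Coverage Credit: $39,300 is at or below the $39,300 threshold, so the full $10,960 applies.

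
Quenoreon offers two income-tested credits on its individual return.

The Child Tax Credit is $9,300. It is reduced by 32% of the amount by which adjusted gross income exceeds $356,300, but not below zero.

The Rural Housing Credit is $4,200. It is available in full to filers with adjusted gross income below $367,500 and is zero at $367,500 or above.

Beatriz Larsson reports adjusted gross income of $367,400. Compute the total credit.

$9,948

Child Tax Credit: 32% of the $11,100 excess over $356,300 is $3,552; credit = $9,300 − $3,552 = $5,748.
Rural Housing Credit: $367,400 is below the $367,500 cutoff, so the full $4,200 applies.
Total: $5,748 + $4,200 = $9,948.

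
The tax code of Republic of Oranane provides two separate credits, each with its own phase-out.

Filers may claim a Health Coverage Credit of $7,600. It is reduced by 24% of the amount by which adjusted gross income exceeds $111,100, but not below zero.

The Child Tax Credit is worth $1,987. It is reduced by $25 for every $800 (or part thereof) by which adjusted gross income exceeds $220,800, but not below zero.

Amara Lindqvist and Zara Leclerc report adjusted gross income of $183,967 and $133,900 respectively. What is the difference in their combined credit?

Amara ($183,967): Health Coverage Credit: 24% of the $72,867 excess over $111,100 is $17,488.08 ≥ base, so the credit is $0. Child Tax Credit: $183,967 is at or below the $220,800 threshold, so the full $1,987 applies. total $0 + $1,987 = $1,987
Zara ($133,900): Health Coverage Credit: 24% of the $22,800 excess over $111,100 is $5,472; credit = $7,600 − $5,472 = $2,128. Child Tax Credit: $133,900 is at or below the $220,800 threshold, so the full $1,987 applies. total $2,128 + $1,987 = $4,115
Difference: |$1,987 − $4,115| = $2,128.

$2,128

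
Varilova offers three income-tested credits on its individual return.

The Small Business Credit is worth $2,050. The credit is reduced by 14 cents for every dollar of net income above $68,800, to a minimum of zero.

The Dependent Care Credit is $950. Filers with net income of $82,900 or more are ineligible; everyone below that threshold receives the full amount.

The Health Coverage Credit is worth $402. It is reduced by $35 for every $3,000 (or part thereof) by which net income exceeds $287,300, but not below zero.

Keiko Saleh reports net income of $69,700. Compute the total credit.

Small Business Credit: 14% of the $900 excess over $68,800 is $126; credit = $2,050 − $126 = $1,924.
Dependent Care Credit: $69,700 is below the $82,900 cutoff, so the full $950 applies.
Health Coverage Credit: $69,700 is at or below the $287,300 threshold, so the full $402 applies.
Total: $1,924 + $950 + $402 = $3,276.

$3,276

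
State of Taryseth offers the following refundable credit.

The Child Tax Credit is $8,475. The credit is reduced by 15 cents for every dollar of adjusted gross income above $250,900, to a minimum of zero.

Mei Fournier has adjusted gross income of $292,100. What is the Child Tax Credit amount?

$2,295

Child Tax Credit: 15% of the $41,200 excess over $250,900 is $6,180; credit = $8,475 − $6,180 = $2,295.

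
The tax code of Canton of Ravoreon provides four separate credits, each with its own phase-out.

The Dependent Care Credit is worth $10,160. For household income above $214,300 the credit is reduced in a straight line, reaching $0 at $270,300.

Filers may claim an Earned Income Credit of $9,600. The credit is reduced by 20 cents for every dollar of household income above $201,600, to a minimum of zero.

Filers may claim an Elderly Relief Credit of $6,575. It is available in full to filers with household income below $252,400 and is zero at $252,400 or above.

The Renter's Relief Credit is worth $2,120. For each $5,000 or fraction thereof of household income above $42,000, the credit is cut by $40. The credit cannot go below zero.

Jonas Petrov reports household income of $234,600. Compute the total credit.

$16,612

Dependent Care Credit: $234,600 is $20,300 into a $56,000 phase-out range, leaving 35,700/56,000 of the credit: $10,160 × 35,700/56,000 = $6,477.
Earned Income Credit: 20% of the $33,000 excess over $201,600 is $6,600; credit = $9,600 − $6,600 = $3,000.
Elderly Relief Credit: $234,600 is below the $252,400 cutoff, so the full $6,575 applies.
Renter's Relief Credit: income exceeds $42,000 by $192,600, which is 39 full-or-partial $5,000 increments; reduction = 39 × $40 = $1,560, leaving $560.
Total: $6,477 + $3,000 + $6,575 + $560 = $16,612.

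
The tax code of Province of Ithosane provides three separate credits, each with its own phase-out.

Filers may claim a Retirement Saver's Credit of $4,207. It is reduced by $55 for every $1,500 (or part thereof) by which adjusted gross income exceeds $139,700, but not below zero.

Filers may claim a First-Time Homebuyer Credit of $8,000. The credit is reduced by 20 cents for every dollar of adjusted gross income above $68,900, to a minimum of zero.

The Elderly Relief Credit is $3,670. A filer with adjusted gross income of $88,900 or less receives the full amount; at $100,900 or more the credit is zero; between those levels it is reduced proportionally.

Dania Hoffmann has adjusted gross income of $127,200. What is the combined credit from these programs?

$4,207

Retirement Saver's Credit: $127,200 is at or below the $139,700 threshold, so the full $4,207 applies.
First-Time Homebuyer Credit: 20% of the $58,300 excess over $68,900 is $11,660 ≥ base, so the credit is $0.
Elderly Relief Credit: $127,200 is at or above $100,900, so the credit is $0.
Total: $4,207 + $0 + $0 = $4,207.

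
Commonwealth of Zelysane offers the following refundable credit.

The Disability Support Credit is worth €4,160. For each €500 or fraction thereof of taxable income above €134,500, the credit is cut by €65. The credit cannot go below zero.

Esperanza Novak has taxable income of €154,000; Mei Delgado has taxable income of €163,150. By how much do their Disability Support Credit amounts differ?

€1,235

Esperanza (€154,000): Disability Support Credit: income exceeds €134,500 by €19,500, which is 39 full-or-partial €500 increments; reduction = 39 × €65 = €2,535, leaving €1,625.
Mei (€163,150): Disability Support Credit: income exceeds €134,500 by €28,650, which is 58 full-or-partial €500 increments; reduction = 58 × €65 = €3,770, leaving €390.
Difference: |€1,625 − €390| = €1,235.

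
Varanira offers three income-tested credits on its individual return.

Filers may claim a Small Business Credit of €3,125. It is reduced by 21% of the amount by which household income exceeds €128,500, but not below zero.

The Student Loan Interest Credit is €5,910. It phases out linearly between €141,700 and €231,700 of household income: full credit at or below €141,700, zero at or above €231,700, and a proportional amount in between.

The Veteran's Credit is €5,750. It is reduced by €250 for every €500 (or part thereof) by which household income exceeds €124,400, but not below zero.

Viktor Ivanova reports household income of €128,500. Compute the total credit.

Small Business Credit: €128,500 is at or below the €128,500 threshold, so the full €3,125 applies.
Student Loan Interest Credit: €128,500 is at or below the €141,700 threshold, so the full €5,910 applies.
Veteran's Credit: income exceeds €124,400 by €4,100, which is 9 full-or-partial €500 increments; reduction = 9 × €250 = €2,250, leaving €3,500.
Total: €3,125 + €5,910 + €3,500 = €12,535.

€12,535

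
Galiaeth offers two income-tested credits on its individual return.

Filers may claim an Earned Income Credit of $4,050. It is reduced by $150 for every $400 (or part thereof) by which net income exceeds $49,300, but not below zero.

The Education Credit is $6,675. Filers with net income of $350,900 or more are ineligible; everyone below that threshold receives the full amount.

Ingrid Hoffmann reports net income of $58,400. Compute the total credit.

Earned Income Credit: income exceeds $49,300 by $9,100, which is 23 full-or-partial $400 increments; reduction = 23 × $150 = $3,450, leaving $600.
Education Credit: $58,400 is below the $350,900 cutoff, so the full $6,675 applies.
Total: $600 + $6,675 = $7,275.

$7,275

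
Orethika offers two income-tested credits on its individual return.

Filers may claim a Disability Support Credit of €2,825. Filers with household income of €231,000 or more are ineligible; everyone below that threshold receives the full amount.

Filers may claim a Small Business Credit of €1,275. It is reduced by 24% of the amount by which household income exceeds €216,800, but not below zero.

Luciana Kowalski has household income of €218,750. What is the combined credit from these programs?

Disability Support Credit: €218,750 is below the €231,000 cutoff, so the full €2,825 applies.
Small Business Credit: 24% of the €1,950 excess over €216,800 is €468; credit = €1,275 − €468 = €807.
Total: €2,825 + €807 = €3,632.

€3,632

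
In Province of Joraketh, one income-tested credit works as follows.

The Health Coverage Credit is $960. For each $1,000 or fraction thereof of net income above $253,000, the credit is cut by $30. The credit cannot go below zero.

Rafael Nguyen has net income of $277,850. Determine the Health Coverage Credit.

Health Coverage Credit: income exceeds $253,000 by $24,850, which is 25 full-or-partial $1,000 increments; reduction = 25 × $30 = $750, leaving $210.

$210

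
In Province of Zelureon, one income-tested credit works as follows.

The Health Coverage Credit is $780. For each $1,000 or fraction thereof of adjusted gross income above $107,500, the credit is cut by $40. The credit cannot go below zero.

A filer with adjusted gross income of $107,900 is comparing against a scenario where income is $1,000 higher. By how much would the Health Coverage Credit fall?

$40

At $107,900 — income exceeds $107,500 by $400, which is 1 full-or-partial $1,000 increment; reduction = 1 × $40 = $40, leaving $740.
At $108,900 — income exceeds $107,500 by $1,400, which is 2 full-or-partial $1,000 increments; reduction = 2 × $40 = $80, leaving $700.
Lost: $740 − $700 = $40.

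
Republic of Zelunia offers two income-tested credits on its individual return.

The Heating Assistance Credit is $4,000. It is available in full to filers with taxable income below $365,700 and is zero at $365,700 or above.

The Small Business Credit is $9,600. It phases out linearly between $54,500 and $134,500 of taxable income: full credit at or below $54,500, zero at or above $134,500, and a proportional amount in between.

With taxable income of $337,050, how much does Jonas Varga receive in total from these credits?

$4,000

Heating Assistance Credit: $337,050 is below the $365,700 cutoff, so the full $4,000 applies.
Small Business Credit: $337,050 is at or above $134,500, so the credit is $0.
Total: $4,000 + $0 = $4,000.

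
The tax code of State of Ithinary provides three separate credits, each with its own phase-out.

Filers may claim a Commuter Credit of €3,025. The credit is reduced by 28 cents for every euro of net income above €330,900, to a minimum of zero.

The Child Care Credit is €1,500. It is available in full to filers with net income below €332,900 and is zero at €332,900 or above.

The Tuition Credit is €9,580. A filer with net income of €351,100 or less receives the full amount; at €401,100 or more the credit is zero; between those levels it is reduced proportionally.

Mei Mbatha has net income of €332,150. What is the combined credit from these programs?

€13,755

Commuter Credit: 28% of the €1,250 excess over €330,900 is €350; credit = €3,025 − €350 = €2,675.
Child Care Credit: €332,150 is below the €332,900 cutoff, so the full €1,500 applies.
Tuition Credit: €332,150 is at or below the €351,100 threshold, so the full €9,580 applies.
Total: €2,675 + €1,500 + €9,580 = €13,755.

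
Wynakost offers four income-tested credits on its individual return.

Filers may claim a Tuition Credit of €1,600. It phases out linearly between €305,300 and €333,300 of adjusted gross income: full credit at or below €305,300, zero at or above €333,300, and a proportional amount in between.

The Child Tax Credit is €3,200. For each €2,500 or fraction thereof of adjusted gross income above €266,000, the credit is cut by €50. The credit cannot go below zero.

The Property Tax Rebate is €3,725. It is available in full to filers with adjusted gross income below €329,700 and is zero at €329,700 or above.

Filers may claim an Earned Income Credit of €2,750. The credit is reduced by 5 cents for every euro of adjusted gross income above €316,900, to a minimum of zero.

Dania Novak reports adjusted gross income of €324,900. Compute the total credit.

Tuition Credit: €324,900 is €19,600 into a €28,000 phase-out range, leaving 8,400/28,000 of the credit: €1,600 × 8,400/28,000 = €480.
Child Tax Credit: income exceeds €266,000 by €58,900, which is 24 full-or-partial €2,500 increments; reduction = 24 × €50 = €1,200, leaving €2,000.
Property Tax Rebate: €324,900 is below the €329,700 cutoff, so the full €3,725 applies.
Earned Income Credit: 5% of the €8,000 excess over €316,900 is €400; credit = €2,750 − €400 = €2,350.
Total: €480 + €2,000 + €3,725 + €2,350 = €8,555.

€8,555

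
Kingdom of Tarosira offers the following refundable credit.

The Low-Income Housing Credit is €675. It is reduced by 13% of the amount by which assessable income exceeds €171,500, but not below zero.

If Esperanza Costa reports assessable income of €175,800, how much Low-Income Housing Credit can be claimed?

Low-Income Housing Credit: 13% of the €4,300 excess over €171,500 is €559; credit = €675 − €559 = €116.

€116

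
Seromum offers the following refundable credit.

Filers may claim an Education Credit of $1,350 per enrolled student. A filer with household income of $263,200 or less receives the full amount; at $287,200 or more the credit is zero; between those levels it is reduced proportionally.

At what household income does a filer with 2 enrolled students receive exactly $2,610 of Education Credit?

$264,000

Full credit = 2 × $1,350 = $2,700.
$2,610 is 2,610/2,700 of the full $2,700, so 90/2,700 of the $24,000 range has been used: income = $263,200 + $24,000 × 90/2,700 = $264,000.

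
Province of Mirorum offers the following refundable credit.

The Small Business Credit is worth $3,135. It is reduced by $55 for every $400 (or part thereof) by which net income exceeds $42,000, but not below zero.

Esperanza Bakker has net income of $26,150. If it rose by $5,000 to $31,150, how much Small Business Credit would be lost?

At $26,150 — $26,150 is at or below the $42,000 threshold, so the full $3,135 applies.
At $31,150 — $31,150 is at or below the $42,000 threshold, so the full $3,135 applies.
Lost: $3,135 − $3,135 = $0.

$0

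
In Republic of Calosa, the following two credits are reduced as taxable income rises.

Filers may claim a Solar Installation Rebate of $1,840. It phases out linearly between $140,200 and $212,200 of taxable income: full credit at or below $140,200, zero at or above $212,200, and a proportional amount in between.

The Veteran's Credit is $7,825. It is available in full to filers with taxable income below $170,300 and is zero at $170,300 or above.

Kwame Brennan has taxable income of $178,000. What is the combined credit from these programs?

$874

Solar Installation Rebate: $178,000 is $37,800 into a $72,000 phase-out range, leaving 34,200/72,000 of the credit: $1,840 × 34,200/72,000 = $874.
Veteran's Credit: $178,000 meets or exceeds the $170,300 cutoff, so the credit is $0.
Total: $874 + $0 = $874.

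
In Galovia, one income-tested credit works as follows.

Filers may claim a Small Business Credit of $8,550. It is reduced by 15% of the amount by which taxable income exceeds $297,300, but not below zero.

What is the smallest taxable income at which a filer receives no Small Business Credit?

$354,300

The credit falls by 15% of each dollar above $297,300, so it reaches zero when the excess is $8,550 / 15% = $57,000: income = $297,300 + $57,000 = $354,300.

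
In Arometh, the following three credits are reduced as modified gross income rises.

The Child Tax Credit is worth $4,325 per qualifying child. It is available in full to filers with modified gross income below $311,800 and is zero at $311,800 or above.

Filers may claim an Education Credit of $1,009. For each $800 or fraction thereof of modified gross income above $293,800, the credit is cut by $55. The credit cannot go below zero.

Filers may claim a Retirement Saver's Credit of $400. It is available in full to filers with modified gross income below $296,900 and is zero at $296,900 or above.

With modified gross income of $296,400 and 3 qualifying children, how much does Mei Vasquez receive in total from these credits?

Child Tax Credit: base = 3 × $4,325 = $12,975. $296,400 is below the $311,800 cutoff, so the full $12,975 applies.
Education Credit: income exceeds $293,800 by $2,600, which is 4 full-or-partial $800 increments; reduction = 4 × $55 = $220, leaving $789.
Retirement Saver's Credit: $296,400 is below the $296,900 cutoff, so the full $400 applies.
Total: $12,975 + $789 + $400 = $14,164.

$14,164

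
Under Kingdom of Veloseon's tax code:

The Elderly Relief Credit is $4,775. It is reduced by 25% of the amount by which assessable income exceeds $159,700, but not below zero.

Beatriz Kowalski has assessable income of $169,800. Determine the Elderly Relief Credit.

Elderly Relief Credit: 25% of the $10,100 excess over $159,700 is $2,525; credit = $4,775 − $2,525 = $2,250.

$2,250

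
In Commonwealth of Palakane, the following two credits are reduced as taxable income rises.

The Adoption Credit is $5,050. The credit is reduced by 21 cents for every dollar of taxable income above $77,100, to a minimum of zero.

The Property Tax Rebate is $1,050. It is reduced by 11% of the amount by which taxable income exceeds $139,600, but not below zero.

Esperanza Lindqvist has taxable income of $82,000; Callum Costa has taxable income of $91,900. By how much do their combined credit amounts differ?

Esperanza ($82,000): Adoption Credit: 21% of the $4,900 excess over $77,100 is $1,029; credit = $5,050 − $1,029 = $4,021. Property Tax Rebate: $82,000 is at or below the $139,600 threshold, so the full $1,050 applies. total $4,021 + $1,050 = $5,071
Callum ($91,900): Adoption Credit: 21% of the $14,800 excess over $77,100 is $3,108; credit = $5,050 − $3,108 = $1,942. Property Tax Rebate: $91,900 is at or below the $139,600 threshold, so the full $1,050 applies. total $1,942 + $1,050 = $2,992
Difference: |$5,071 − $2,992| = $2,079.

$2,079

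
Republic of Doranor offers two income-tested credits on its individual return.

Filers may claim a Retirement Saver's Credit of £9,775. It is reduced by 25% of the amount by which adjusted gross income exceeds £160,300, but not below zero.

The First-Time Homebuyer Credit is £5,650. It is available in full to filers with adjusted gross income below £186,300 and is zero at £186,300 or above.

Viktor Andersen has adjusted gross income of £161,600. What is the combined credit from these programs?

Retirement Saver's Credit: 25% of the £1,300 excess over £160,300 is £325; credit = £9,775 − £325 = £9,450.
First-Time Homebuyer Credit: £161,600 is below the £186,300 cutoff, so the full £5,650 applies.
Total: £9,450 + £5,650 = £15,100.

£15,100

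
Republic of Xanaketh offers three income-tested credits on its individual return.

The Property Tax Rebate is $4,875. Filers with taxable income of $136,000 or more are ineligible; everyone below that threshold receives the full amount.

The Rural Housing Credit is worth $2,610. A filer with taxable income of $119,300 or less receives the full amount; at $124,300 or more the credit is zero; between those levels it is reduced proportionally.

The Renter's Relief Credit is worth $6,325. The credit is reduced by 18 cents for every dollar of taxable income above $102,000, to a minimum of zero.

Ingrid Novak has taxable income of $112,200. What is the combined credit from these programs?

Property Tax Rebate: $112,200 is below the $136,000 cutoff, so the full $4,875 applies.
Rural Housing Credit: $112,200 is at or below the $119,300 threshold, so the full $2,610 applies.
Renter's Relief Credit: 18% of the $10,200 excess over $102,000 is $1,836; credit = $6,325 − $1,836 = $4,489.
Total: $4,875 + $2,610 + $4,489 = $11,974.

$11,974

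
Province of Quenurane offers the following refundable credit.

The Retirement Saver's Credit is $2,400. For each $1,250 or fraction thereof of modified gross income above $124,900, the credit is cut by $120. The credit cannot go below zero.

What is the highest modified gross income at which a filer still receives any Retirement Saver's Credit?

After 19 increments the reduction is 19 × $120 = $2,280, leaving $120; one more increment wipes it out. Increment 19 ends at excess 19 × $1,250 = $23,750, so the highest qualifying income is $124,900 + $23,750 = $148,650.

$148,650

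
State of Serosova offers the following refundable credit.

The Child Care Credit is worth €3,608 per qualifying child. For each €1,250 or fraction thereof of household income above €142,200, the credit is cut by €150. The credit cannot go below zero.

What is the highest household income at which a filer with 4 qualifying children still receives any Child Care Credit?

Full credit = 4 × €3,608 = €14,432.
After 96 increments the reduction is 96 × €150 = €14,400, leaving €32; one more increment wipes it out. Increment 96 ends at excess 96 × €1,250 = €120,000, so the highest qualifying income is €142,200 + €120,000 = €262,200.

€262,200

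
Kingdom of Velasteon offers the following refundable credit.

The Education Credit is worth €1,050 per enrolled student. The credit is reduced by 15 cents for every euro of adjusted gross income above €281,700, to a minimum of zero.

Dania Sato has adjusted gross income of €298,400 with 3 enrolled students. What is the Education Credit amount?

Education Credit: base = 3 × €1,050 = €3,150. 15% of the €16,700 excess over €281,700 is €2,505; credit = €3,150 − €2,505 = €645.

€645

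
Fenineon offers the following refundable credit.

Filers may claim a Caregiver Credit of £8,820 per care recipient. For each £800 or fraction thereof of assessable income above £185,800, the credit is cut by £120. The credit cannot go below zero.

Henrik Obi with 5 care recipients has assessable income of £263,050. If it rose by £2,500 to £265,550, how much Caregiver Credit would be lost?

£360

At £263,050 — base = 5 × £8,820 = £44,100. income exceeds £185,800 by £77,250, which is 97 full-or-partial £800 increments; reduction = 97 × £120 = £11,640, leaving £32,460.
At £265,550 — base = 5 × £8,820 = £44,100. income exceeds £185,800 by £79,750, which is 100 full-or-partial £800 increments; reduction = 100 × £120 = £12,000, leaving £32,100.
Lost: £32,460 − £32,100 = £360.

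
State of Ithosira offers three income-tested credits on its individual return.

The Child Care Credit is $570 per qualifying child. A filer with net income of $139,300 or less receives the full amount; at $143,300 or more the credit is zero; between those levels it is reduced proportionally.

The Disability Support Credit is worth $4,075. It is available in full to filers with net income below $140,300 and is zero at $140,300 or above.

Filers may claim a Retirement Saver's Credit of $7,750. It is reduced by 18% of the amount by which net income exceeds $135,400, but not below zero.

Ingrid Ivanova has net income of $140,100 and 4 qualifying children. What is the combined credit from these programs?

$12,803

Child Care Credit: base = 4 × $570 = $2,280. $140,100 is $800 into a $4,000 phase-out range, leaving 3,200/4,000 of the credit: $2,280 × 3,200/4,000 = $1,824.
Disability Support Credit: $140,100 is below the $140,300 cutoff, so the full $4,075 applies.
Retirement Saver's Credit: 18% of the $4,700 excess over $135,400 is $846; credit = $7,750 − $846 = $6,904.
Total: $1,824 + $4,075 + $6,904 = $12,803.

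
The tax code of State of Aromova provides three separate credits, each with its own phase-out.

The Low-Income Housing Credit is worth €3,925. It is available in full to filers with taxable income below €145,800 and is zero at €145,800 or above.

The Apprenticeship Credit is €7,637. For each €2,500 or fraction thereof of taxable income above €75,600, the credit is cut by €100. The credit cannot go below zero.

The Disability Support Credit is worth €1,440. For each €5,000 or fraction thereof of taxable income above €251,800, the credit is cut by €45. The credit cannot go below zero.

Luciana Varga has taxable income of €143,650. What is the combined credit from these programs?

€10,202

Low-Income Housing Credit: €143,650 is below the €145,800 cutoff, so the full €3,925 applies.
Apprenticeship Credit: income exceeds €75,600 by €68,050, which is 28 full-or-partial €2,500 increments; reduction = 28 × €100 = €2,800, leaving €4,837.
Disability Support Credit: €143,650 is at or below the €251,800 threshold, so the full €1,440 applies.
Total: €3,925 + €4,837 + €1,440 = €10,202.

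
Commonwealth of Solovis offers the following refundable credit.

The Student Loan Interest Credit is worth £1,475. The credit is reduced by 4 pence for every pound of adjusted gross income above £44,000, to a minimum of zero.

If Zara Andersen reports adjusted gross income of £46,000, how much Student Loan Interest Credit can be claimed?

£1,395

Student Loan Interest Credit: 4% of the £2,000 excess over £44,000 is £80; credit = £1,475 − £80 = £1,395.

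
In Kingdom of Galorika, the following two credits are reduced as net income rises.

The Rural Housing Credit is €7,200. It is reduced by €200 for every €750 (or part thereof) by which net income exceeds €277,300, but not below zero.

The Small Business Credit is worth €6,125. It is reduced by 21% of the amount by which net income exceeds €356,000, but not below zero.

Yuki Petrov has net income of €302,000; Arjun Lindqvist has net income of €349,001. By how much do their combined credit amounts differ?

Yuki (€302,000): Rural Housing Credit: income exceeds €277,300 by €24,700, which is 33 full-or-partial €750 increments; reduction = 33 × €200 = €6,600, leaving €600. Small Business Credit: €302,000 is at or below the €356,000 threshold, so the full €6,125 applies. total €600 + €6,125 = €6,725
Arjun (€349,001): Rural Housing Credit: income exceeds €277,300 by €71,701 → 96 increments × €200 = €19,200 ≥ base, so the credit is €0. Small Business Credit: €349,001 is at or below the €356,000 threshold, so the full €6,125 applies. total €0 + €6,125 = €6,125
Difference: |€6,725 − €6,125| = €600.

€600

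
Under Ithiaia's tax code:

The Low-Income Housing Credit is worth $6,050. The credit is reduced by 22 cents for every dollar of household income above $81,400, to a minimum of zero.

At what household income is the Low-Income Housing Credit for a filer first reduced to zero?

The credit falls by 22% of each dollar above $81,400, so it reaches zero when the excess is $6,050 / 22% = $27,500: income = $81,400 + $27,500 = $108,900.

$108,900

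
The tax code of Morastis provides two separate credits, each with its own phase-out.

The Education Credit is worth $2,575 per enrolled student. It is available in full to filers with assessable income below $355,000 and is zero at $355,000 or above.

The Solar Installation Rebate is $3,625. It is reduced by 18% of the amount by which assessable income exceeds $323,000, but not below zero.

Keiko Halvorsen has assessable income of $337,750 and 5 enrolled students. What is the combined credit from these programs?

Education Credit: base = 5 × $2,575 = $12,875. $337,750 is below the $355,000 cutoff, so the full $12,875 applies.
Solar Installation Rebate: 18% of the $14,750 excess over $323,000 is $2,655; credit = $3,625 − $2,655 = $970.
Total: $12,875 + $970 = $13,845.

$13,845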